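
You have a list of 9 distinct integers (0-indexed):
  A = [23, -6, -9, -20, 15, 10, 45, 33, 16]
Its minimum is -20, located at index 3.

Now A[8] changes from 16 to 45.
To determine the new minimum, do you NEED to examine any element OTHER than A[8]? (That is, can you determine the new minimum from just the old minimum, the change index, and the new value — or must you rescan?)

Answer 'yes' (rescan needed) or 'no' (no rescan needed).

Answer: no

Derivation:
Old min = -20 at index 3
Change at index 8: 16 -> 45
Index 8 was NOT the min. New min = min(-20, 45). No rescan of other elements needed.
Needs rescan: no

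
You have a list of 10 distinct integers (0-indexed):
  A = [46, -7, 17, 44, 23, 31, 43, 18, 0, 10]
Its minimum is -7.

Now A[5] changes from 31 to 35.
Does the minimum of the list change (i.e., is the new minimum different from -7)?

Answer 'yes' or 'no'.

Old min = -7
Change: A[5] 31 -> 35
Changed element was NOT the min; min changes only if 35 < -7.
New min = -7; changed? no

Answer: no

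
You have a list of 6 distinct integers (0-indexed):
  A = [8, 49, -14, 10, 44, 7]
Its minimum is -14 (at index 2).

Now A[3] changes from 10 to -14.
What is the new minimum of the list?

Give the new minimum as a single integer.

Answer: -14

Derivation:
Old min = -14 (at index 2)
Change: A[3] 10 -> -14
Changed element was NOT the old min.
  New min = min(old_min, new_val) = min(-14, -14) = -14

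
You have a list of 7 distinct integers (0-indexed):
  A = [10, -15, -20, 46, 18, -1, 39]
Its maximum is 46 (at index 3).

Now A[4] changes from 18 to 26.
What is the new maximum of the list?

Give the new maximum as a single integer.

Answer: 46

Derivation:
Old max = 46 (at index 3)
Change: A[4] 18 -> 26
Changed element was NOT the old max.
  New max = max(old_max, new_val) = max(46, 26) = 46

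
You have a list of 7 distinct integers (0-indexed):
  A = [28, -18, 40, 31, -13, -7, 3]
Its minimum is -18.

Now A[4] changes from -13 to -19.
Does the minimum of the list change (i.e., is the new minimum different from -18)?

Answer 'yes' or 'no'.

Old min = -18
Change: A[4] -13 -> -19
Changed element was NOT the min; min changes only if -19 < -18.
New min = -19; changed? yes

Answer: yes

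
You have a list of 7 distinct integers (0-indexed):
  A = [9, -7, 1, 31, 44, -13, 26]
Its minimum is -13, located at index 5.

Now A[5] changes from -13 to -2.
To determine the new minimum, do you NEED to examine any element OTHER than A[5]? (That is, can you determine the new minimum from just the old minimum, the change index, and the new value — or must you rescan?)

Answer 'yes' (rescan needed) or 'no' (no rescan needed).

Old min = -13 at index 5
Change at index 5: -13 -> -2
Index 5 WAS the min and new value -2 > old min -13. Must rescan other elements to find the new min.
Needs rescan: yes

Answer: yes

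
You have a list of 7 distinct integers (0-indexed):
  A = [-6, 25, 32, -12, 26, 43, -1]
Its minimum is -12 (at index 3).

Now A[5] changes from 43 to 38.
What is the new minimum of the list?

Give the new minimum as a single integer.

Answer: -12

Derivation:
Old min = -12 (at index 3)
Change: A[5] 43 -> 38
Changed element was NOT the old min.
  New min = min(old_min, new_val) = min(-12, 38) = -12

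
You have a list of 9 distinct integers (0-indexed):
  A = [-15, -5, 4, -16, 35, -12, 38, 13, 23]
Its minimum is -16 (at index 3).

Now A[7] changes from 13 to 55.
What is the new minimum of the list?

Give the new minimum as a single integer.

Old min = -16 (at index 3)
Change: A[7] 13 -> 55
Changed element was NOT the old min.
  New min = min(old_min, new_val) = min(-16, 55) = -16

Answer: -16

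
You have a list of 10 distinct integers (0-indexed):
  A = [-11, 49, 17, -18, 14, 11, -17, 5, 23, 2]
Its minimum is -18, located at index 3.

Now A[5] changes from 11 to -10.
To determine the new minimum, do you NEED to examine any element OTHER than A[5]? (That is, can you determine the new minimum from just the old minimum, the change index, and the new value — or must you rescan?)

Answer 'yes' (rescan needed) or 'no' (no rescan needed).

Answer: no

Derivation:
Old min = -18 at index 3
Change at index 5: 11 -> -10
Index 5 was NOT the min. New min = min(-18, -10). No rescan of other elements needed.
Needs rescan: no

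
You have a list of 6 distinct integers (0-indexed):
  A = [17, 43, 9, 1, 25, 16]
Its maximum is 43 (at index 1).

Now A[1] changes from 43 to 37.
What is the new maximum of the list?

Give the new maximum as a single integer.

Answer: 37

Derivation:
Old max = 43 (at index 1)
Change: A[1] 43 -> 37
Changed element WAS the max -> may need rescan.
  Max of remaining elements: 25
  New max = max(37, 25) = 37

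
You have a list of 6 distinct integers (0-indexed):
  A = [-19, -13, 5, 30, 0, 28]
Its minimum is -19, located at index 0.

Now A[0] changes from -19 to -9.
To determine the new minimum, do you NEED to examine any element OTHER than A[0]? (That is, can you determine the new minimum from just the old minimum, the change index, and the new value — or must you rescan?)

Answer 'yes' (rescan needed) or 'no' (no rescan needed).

Answer: yes

Derivation:
Old min = -19 at index 0
Change at index 0: -19 -> -9
Index 0 WAS the min and new value -9 > old min -19. Must rescan other elements to find the new min.
Needs rescan: yes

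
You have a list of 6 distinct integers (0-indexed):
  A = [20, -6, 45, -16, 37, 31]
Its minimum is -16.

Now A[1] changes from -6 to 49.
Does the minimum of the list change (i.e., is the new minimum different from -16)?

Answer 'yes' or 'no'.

Answer: no

Derivation:
Old min = -16
Change: A[1] -6 -> 49
Changed element was NOT the min; min changes only if 49 < -16.
New min = -16; changed? no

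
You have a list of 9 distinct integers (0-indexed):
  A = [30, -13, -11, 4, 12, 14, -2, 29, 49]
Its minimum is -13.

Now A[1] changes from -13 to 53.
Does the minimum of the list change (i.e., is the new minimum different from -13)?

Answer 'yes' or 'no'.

Answer: yes

Derivation:
Old min = -13
Change: A[1] -13 -> 53
Changed element was the min; new min must be rechecked.
New min = -11; changed? yes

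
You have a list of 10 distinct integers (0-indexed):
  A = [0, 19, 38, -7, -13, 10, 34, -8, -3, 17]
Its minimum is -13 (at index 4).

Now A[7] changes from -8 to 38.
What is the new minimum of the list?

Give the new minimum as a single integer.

Old min = -13 (at index 4)
Change: A[7] -8 -> 38
Changed element was NOT the old min.
  New min = min(old_min, new_val) = min(-13, 38) = -13

Answer: -13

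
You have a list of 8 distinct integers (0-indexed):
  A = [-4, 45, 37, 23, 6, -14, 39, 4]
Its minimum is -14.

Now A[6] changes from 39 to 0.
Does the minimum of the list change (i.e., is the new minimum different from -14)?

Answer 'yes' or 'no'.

Old min = -14
Change: A[6] 39 -> 0
Changed element was NOT the min; min changes only if 0 < -14.
New min = -14; changed? no

Answer: no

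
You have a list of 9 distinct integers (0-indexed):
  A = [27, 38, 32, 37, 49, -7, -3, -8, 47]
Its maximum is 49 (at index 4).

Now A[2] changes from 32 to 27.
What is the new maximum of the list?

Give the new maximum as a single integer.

Answer: 49

Derivation:
Old max = 49 (at index 4)
Change: A[2] 32 -> 27
Changed element was NOT the old max.
  New max = max(old_max, new_val) = max(49, 27) = 49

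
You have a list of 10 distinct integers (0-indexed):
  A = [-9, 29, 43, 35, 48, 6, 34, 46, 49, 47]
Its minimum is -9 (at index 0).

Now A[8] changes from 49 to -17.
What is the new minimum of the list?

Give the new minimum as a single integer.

Old min = -9 (at index 0)
Change: A[8] 49 -> -17
Changed element was NOT the old min.
  New min = min(old_min, new_val) = min(-9, -17) = -17

Answer: -17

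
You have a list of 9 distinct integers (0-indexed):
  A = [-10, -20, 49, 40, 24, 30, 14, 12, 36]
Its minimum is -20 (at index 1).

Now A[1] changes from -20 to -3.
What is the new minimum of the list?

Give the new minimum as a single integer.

Old min = -20 (at index 1)
Change: A[1] -20 -> -3
Changed element WAS the min. Need to check: is -3 still <= all others?
  Min of remaining elements: -10
  New min = min(-3, -10) = -10

Answer: -10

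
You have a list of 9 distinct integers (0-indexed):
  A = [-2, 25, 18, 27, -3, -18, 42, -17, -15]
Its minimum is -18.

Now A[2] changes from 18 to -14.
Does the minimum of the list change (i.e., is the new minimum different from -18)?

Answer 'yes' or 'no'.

Old min = -18
Change: A[2] 18 -> -14
Changed element was NOT the min; min changes only if -14 < -18.
New min = -18; changed? no

Answer: no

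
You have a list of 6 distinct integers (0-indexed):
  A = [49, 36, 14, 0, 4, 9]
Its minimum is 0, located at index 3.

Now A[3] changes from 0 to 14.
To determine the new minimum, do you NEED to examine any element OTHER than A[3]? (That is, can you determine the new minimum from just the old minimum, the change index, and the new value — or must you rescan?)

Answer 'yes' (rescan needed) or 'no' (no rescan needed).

Old min = 0 at index 3
Change at index 3: 0 -> 14
Index 3 WAS the min and new value 14 > old min 0. Must rescan other elements to find the new min.
Needs rescan: yes

Answer: yes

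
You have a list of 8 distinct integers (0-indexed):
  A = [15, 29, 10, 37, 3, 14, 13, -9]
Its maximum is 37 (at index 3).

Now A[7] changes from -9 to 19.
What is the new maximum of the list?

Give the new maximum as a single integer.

Old max = 37 (at index 3)
Change: A[7] -9 -> 19
Changed element was NOT the old max.
  New max = max(old_max, new_val) = max(37, 19) = 37

Answer: 37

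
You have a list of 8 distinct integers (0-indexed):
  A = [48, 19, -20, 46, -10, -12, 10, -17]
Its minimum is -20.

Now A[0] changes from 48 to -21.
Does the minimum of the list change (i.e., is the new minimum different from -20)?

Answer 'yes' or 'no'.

Old min = -20
Change: A[0] 48 -> -21
Changed element was NOT the min; min changes only if -21 < -20.
New min = -21; changed? yes

Answer: yes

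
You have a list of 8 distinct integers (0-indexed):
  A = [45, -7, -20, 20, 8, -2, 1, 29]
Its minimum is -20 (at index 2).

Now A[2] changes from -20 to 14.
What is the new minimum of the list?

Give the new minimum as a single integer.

Old min = -20 (at index 2)
Change: A[2] -20 -> 14
Changed element WAS the min. Need to check: is 14 still <= all others?
  Min of remaining elements: -7
  New min = min(14, -7) = -7

Answer: -7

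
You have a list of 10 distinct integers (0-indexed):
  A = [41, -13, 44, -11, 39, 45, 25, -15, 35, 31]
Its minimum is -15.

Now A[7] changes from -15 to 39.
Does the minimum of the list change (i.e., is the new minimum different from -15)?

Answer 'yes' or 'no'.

Answer: yes

Derivation:
Old min = -15
Change: A[7] -15 -> 39
Changed element was the min; new min must be rechecked.
New min = -13; changed? yes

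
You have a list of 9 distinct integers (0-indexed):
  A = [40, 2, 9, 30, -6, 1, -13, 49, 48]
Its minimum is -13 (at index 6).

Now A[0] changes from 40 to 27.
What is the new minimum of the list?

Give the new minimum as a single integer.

Answer: -13

Derivation:
Old min = -13 (at index 6)
Change: A[0] 40 -> 27
Changed element was NOT the old min.
  New min = min(old_min, new_val) = min(-13, 27) = -13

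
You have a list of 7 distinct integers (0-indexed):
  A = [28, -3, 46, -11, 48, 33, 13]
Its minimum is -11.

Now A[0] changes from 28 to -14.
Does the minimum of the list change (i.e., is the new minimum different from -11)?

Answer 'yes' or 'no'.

Old min = -11
Change: A[0] 28 -> -14
Changed element was NOT the min; min changes only if -14 < -11.
New min = -14; changed? yes

Answer: yes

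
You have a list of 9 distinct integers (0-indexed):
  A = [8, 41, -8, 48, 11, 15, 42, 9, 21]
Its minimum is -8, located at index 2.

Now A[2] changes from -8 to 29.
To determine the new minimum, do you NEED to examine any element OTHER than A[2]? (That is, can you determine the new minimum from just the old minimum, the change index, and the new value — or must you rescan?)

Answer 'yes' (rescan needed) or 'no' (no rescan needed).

Answer: yes

Derivation:
Old min = -8 at index 2
Change at index 2: -8 -> 29
Index 2 WAS the min and new value 29 > old min -8. Must rescan other elements to find the new min.
Needs rescan: yes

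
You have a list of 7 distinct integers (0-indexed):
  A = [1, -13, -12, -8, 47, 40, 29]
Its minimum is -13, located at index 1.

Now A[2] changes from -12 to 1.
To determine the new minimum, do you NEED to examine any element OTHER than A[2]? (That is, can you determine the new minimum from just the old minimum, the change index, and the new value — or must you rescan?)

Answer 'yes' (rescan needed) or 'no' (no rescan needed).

Old min = -13 at index 1
Change at index 2: -12 -> 1
Index 2 was NOT the min. New min = min(-13, 1). No rescan of other elements needed.
Needs rescan: no

Answer: no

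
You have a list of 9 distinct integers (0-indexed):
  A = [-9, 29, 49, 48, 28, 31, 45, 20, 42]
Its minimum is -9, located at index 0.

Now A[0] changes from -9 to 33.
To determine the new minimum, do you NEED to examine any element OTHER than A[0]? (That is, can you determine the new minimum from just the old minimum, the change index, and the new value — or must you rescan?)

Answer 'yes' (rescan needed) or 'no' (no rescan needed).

Old min = -9 at index 0
Change at index 0: -9 -> 33
Index 0 WAS the min and new value 33 > old min -9. Must rescan other elements to find the new min.
Needs rescan: yes

Answer: yes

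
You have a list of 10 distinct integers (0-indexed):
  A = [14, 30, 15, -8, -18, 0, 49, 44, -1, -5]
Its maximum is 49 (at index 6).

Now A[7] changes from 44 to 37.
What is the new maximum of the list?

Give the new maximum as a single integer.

Answer: 49

Derivation:
Old max = 49 (at index 6)
Change: A[7] 44 -> 37
Changed element was NOT the old max.
  New max = max(old_max, new_val) = max(49, 37) = 49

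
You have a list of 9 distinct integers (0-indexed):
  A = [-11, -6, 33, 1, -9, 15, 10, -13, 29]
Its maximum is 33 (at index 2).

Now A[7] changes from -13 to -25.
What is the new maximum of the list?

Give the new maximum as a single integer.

Answer: 33

Derivation:
Old max = 33 (at index 2)
Change: A[7] -13 -> -25
Changed element was NOT the old max.
  New max = max(old_max, new_val) = max(33, -25) = 33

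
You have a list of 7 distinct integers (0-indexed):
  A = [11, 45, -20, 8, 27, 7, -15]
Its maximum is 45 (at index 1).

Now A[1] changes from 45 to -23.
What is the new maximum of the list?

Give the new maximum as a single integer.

Old max = 45 (at index 1)
Change: A[1] 45 -> -23
Changed element WAS the max -> may need rescan.
  Max of remaining elements: 27
  New max = max(-23, 27) = 27

Answer: 27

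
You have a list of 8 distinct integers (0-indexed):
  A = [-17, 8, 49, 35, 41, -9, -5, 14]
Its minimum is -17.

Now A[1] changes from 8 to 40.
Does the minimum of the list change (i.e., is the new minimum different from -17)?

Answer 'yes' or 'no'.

Old min = -17
Change: A[1] 8 -> 40
Changed element was NOT the min; min changes only if 40 < -17.
New min = -17; changed? no

Answer: no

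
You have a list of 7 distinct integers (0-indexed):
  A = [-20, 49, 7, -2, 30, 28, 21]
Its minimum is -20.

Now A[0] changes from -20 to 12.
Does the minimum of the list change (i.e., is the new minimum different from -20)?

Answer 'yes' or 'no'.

Answer: yes

Derivation:
Old min = -20
Change: A[0] -20 -> 12
Changed element was the min; new min must be rechecked.
New min = -2; changed? yes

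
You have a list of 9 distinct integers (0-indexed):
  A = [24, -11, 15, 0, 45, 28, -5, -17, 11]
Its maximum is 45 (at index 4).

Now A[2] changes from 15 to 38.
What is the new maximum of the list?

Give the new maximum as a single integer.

Old max = 45 (at index 4)
Change: A[2] 15 -> 38
Changed element was NOT the old max.
  New max = max(old_max, new_val) = max(45, 38) = 45

Answer: 45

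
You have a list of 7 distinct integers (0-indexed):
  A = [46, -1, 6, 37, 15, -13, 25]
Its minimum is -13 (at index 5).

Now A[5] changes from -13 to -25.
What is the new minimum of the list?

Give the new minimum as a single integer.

Old min = -13 (at index 5)
Change: A[5] -13 -> -25
Changed element WAS the min. Need to check: is -25 still <= all others?
  Min of remaining elements: -1
  New min = min(-25, -1) = -25

Answer: -25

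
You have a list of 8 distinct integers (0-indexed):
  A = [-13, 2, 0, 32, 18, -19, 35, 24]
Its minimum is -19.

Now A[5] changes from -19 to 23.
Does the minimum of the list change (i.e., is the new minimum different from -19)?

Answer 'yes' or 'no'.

Old min = -19
Change: A[5] -19 -> 23
Changed element was the min; new min must be rechecked.
New min = -13; changed? yes

Answer: yes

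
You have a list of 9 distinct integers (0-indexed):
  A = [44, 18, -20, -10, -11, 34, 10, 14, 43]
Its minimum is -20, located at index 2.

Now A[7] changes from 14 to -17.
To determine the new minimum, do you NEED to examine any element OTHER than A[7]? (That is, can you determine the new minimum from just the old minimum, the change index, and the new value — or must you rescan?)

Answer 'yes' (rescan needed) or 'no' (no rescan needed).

Old min = -20 at index 2
Change at index 7: 14 -> -17
Index 7 was NOT the min. New min = min(-20, -17). No rescan of other elements needed.
Needs rescan: no

Answer: no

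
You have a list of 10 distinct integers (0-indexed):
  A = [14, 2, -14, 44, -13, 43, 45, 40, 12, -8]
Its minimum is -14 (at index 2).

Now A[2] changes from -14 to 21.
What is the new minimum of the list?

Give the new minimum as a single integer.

Old min = -14 (at index 2)
Change: A[2] -14 -> 21
Changed element WAS the min. Need to check: is 21 still <= all others?
  Min of remaining elements: -13
  New min = min(21, -13) = -13

Answer: -13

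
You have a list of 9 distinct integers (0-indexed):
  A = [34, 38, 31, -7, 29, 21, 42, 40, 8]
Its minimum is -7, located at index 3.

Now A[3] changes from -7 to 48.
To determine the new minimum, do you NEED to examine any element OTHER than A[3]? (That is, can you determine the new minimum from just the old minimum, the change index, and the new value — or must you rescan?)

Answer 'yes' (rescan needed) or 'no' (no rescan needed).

Answer: yes

Derivation:
Old min = -7 at index 3
Change at index 3: -7 -> 48
Index 3 WAS the min and new value 48 > old min -7. Must rescan other elements to find the new min.
Needs rescan: yes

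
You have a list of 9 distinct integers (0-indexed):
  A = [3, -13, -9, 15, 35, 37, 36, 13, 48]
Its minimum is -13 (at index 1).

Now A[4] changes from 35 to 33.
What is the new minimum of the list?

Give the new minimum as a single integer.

Answer: -13

Derivation:
Old min = -13 (at index 1)
Change: A[4] 35 -> 33
Changed element was NOT the old min.
  New min = min(old_min, new_val) = min(-13, 33) = -13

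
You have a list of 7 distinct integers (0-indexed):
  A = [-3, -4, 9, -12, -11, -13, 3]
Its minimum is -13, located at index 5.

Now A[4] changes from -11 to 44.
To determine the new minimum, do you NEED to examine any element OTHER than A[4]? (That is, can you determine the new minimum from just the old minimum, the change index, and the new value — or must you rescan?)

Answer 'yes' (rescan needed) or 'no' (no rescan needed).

Answer: no

Derivation:
Old min = -13 at index 5
Change at index 4: -11 -> 44
Index 4 was NOT the min. New min = min(-13, 44). No rescan of other elements needed.
Needs rescan: no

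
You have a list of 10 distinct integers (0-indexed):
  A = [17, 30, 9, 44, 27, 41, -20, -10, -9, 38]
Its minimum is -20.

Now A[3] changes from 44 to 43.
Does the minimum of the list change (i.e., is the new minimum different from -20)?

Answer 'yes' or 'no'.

Old min = -20
Change: A[3] 44 -> 43
Changed element was NOT the min; min changes only if 43 < -20.
New min = -20; changed? no

Answer: no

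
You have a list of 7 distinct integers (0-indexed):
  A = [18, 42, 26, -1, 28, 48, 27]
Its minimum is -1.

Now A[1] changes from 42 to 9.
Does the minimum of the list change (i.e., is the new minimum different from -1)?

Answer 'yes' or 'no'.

Old min = -1
Change: A[1] 42 -> 9
Changed element was NOT the min; min changes only if 9 < -1.
New min = -1; changed? no

Answer: no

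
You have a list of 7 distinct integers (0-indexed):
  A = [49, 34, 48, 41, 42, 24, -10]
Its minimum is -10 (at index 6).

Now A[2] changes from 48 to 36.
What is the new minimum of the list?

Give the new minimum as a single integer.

Old min = -10 (at index 6)
Change: A[2] 48 -> 36
Changed element was NOT the old min.
  New min = min(old_min, new_val) = min(-10, 36) = -10

Answer: -10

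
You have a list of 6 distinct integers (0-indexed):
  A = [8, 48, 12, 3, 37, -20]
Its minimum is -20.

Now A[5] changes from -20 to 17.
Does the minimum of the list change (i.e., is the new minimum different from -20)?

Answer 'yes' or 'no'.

Old min = -20
Change: A[5] -20 -> 17
Changed element was the min; new min must be rechecked.
New min = 3; changed? yes

Answer: yes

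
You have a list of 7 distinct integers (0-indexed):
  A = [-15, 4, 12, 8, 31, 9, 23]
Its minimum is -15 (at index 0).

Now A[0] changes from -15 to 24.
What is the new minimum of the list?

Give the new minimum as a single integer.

Answer: 4

Derivation:
Old min = -15 (at index 0)
Change: A[0] -15 -> 24
Changed element WAS the min. Need to check: is 24 still <= all others?
  Min of remaining elements: 4
  New min = min(24, 4) = 4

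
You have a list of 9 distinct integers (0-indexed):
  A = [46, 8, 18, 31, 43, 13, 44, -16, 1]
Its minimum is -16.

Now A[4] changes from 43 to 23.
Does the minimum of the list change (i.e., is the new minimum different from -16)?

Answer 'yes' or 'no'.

Old min = -16
Change: A[4] 43 -> 23
Changed element was NOT the min; min changes only if 23 < -16.
New min = -16; changed? no

Answer: no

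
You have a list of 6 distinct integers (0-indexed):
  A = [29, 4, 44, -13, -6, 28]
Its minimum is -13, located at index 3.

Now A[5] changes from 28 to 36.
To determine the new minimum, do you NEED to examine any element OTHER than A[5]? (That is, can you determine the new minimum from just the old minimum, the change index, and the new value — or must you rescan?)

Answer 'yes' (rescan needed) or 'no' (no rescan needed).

Answer: no

Derivation:
Old min = -13 at index 3
Change at index 5: 28 -> 36
Index 5 was NOT the min. New min = min(-13, 36). No rescan of other elements needed.
Needs rescan: no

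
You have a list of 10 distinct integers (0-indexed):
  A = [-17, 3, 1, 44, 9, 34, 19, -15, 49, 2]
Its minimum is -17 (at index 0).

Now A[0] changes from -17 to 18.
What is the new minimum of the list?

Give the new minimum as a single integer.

Answer: -15

Derivation:
Old min = -17 (at index 0)
Change: A[0] -17 -> 18
Changed element WAS the min. Need to check: is 18 still <= all others?
  Min of remaining elements: -15
  New min = min(18, -15) = -15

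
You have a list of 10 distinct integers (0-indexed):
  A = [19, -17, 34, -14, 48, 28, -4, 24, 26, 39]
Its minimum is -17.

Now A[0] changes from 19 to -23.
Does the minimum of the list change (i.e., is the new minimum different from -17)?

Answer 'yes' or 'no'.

Answer: yes

Derivation:
Old min = -17
Change: A[0] 19 -> -23
Changed element was NOT the min; min changes only if -23 < -17.
New min = -23; changed? yes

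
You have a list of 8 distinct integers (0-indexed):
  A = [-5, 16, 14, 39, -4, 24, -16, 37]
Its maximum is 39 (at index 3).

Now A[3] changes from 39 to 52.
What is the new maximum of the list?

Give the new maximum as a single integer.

Old max = 39 (at index 3)
Change: A[3] 39 -> 52
Changed element WAS the max -> may need rescan.
  Max of remaining elements: 37
  New max = max(52, 37) = 52

Answer: 52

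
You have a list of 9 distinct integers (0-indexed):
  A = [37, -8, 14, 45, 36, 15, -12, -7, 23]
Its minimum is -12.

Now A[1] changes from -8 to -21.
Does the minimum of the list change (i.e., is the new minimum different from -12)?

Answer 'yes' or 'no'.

Answer: yes

Derivation:
Old min = -12
Change: A[1] -8 -> -21
Changed element was NOT the min; min changes only if -21 < -12.
New min = -21; changed? yes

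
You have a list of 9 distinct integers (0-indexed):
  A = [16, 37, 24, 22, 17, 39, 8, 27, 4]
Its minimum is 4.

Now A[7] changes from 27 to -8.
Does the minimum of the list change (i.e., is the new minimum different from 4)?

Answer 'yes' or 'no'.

Answer: yes

Derivation:
Old min = 4
Change: A[7] 27 -> -8
Changed element was NOT the min; min changes only if -8 < 4.
New min = -8; changed? yes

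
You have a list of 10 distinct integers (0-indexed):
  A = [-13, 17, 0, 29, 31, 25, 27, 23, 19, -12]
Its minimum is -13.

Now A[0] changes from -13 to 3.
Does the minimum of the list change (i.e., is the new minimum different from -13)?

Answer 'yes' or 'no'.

Answer: yes

Derivation:
Old min = -13
Change: A[0] -13 -> 3
Changed element was the min; new min must be rechecked.
New min = -12; changed? yes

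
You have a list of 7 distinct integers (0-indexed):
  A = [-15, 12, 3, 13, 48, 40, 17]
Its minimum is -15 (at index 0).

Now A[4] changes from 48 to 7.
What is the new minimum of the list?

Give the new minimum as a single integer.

Answer: -15

Derivation:
Old min = -15 (at index 0)
Change: A[4] 48 -> 7
Changed element was NOT the old min.
  New min = min(old_min, new_val) = min(-15, 7) = -15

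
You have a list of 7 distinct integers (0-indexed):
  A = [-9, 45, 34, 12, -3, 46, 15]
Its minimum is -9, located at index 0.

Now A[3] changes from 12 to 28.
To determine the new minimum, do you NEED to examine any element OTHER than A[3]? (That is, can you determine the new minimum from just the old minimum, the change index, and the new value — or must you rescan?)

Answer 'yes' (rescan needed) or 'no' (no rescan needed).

Answer: no

Derivation:
Old min = -9 at index 0
Change at index 3: 12 -> 28
Index 3 was NOT the min. New min = min(-9, 28). No rescan of other elements needed.
Needs rescan: no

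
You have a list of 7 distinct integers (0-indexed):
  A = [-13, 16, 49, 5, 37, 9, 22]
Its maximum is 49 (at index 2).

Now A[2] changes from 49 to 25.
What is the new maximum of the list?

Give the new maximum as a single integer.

Old max = 49 (at index 2)
Change: A[2] 49 -> 25
Changed element WAS the max -> may need rescan.
  Max of remaining elements: 37
  New max = max(25, 37) = 37

Answer: 37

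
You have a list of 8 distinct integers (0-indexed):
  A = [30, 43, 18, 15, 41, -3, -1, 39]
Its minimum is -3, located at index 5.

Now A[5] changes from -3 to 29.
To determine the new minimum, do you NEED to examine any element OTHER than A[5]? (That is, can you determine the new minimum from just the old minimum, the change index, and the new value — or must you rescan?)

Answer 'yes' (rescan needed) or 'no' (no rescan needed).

Old min = -3 at index 5
Change at index 5: -3 -> 29
Index 5 WAS the min and new value 29 > old min -3. Must rescan other elements to find the new min.
Needs rescan: yes

Answer: yes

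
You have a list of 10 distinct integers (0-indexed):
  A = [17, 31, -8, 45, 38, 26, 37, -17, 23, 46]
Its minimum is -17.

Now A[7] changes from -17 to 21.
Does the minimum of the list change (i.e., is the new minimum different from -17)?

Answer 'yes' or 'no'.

Old min = -17
Change: A[7] -17 -> 21
Changed element was the min; new min must be rechecked.
New min = -8; changed? yes

Answer: yes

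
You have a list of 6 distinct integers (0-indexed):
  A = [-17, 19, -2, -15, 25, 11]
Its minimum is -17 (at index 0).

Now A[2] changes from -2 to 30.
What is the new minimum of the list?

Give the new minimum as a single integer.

Old min = -17 (at index 0)
Change: A[2] -2 -> 30
Changed element was NOT the old min.
  New min = min(old_min, new_val) = min(-17, 30) = -17

Answer: -17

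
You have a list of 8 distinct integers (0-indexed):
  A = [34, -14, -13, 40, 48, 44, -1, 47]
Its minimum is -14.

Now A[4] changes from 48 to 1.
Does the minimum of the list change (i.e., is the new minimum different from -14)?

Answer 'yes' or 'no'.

Answer: no

Derivation:
Old min = -14
Change: A[4] 48 -> 1
Changed element was NOT the min; min changes only if 1 < -14.
New min = -14; changed? no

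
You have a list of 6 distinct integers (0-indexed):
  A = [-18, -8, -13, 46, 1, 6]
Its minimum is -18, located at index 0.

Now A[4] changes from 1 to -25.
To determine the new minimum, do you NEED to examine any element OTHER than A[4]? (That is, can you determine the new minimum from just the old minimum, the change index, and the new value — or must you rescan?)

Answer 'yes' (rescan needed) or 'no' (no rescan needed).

Answer: no

Derivation:
Old min = -18 at index 0
Change at index 4: 1 -> -25
Index 4 was NOT the min. New min = min(-18, -25). No rescan of other elements needed.
Needs rescan: no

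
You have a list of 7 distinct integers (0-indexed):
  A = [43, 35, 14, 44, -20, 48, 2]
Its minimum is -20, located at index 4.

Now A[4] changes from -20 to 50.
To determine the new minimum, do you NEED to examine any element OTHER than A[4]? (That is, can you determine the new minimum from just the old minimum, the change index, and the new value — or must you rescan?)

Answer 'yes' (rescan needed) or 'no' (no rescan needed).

Old min = -20 at index 4
Change at index 4: -20 -> 50
Index 4 WAS the min and new value 50 > old min -20. Must rescan other elements to find the new min.
Needs rescan: yes

Answer: yes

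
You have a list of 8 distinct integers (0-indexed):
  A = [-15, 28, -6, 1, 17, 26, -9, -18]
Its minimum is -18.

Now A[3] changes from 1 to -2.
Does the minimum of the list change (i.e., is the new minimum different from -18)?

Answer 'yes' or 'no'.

Old min = -18
Change: A[3] 1 -> -2
Changed element was NOT the min; min changes only if -2 < -18.
New min = -18; changed? no

Answer: no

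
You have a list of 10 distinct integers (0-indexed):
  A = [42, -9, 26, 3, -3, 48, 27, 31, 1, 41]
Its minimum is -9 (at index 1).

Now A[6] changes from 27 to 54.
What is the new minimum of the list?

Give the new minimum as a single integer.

Old min = -9 (at index 1)
Change: A[6] 27 -> 54
Changed element was NOT the old min.
  New min = min(old_min, new_val) = min(-9, 54) = -9

Answer: -9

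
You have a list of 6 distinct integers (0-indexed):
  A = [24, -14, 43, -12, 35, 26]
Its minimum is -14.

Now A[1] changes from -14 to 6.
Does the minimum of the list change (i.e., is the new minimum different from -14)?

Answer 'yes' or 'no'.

Old min = -14
Change: A[1] -14 -> 6
Changed element was the min; new min must be rechecked.
New min = -12; changed? yes

Answer: yes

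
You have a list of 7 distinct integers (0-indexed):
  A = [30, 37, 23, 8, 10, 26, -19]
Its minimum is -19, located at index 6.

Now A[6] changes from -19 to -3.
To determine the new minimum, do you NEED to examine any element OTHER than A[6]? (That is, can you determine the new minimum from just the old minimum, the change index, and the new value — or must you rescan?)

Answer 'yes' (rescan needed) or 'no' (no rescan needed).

Answer: yes

Derivation:
Old min = -19 at index 6
Change at index 6: -19 -> -3
Index 6 WAS the min and new value -3 > old min -19. Must rescan other elements to find the new min.
Needs rescan: yes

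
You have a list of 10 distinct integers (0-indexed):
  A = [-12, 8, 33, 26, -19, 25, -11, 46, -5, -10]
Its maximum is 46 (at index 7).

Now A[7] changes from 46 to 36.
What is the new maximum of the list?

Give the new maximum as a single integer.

Old max = 46 (at index 7)
Change: A[7] 46 -> 36
Changed element WAS the max -> may need rescan.
  Max of remaining elements: 33
  New max = max(36, 33) = 36

Answer: 36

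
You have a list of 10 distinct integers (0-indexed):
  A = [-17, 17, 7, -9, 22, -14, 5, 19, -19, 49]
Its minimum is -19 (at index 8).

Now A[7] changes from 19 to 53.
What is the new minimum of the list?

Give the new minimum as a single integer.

Old min = -19 (at index 8)
Change: A[7] 19 -> 53
Changed element was NOT the old min.
  New min = min(old_min, new_val) = min(-19, 53) = -19

Answer: -19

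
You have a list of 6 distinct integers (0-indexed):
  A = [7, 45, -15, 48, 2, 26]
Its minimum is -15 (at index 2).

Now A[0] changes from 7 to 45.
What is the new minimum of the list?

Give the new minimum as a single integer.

Answer: -15

Derivation:
Old min = -15 (at index 2)
Change: A[0] 7 -> 45
Changed element was NOT the old min.
  New min = min(old_min, new_val) = min(-15, 45) = -15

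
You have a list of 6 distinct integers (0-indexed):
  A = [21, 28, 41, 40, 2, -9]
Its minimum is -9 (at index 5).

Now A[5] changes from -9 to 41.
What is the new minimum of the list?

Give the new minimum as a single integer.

Answer: 2

Derivation:
Old min = -9 (at index 5)
Change: A[5] -9 -> 41
Changed element WAS the min. Need to check: is 41 still <= all others?
  Min of remaining elements: 2
  New min = min(41, 2) = 2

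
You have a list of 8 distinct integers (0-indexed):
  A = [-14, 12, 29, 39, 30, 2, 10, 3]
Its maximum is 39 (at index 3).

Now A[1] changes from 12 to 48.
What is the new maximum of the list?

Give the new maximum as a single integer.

Answer: 48

Derivation:
Old max = 39 (at index 3)
Change: A[1] 12 -> 48
Changed element was NOT the old max.
  New max = max(old_max, new_val) = max(39, 48) = 48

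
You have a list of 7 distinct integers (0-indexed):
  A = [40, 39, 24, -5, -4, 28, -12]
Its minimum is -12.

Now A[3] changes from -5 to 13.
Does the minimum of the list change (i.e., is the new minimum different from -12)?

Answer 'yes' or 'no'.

Answer: no

Derivation:
Old min = -12
Change: A[3] -5 -> 13
Changed element was NOT the min; min changes only if 13 < -12.
New min = -12; changed? no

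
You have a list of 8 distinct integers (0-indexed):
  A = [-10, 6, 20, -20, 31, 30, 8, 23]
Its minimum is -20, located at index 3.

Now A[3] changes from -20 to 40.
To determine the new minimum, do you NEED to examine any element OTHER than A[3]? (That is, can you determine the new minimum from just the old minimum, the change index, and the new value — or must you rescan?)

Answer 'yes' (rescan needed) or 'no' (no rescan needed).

Old min = -20 at index 3
Change at index 3: -20 -> 40
Index 3 WAS the min and new value 40 > old min -20. Must rescan other elements to find the new min.
Needs rescan: yes

Answer: yes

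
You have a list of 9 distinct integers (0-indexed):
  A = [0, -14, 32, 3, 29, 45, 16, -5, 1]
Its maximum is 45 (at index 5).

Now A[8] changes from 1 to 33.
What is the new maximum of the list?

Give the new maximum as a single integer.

Old max = 45 (at index 5)
Change: A[8] 1 -> 33
Changed element was NOT the old max.
  New max = max(old_max, new_val) = max(45, 33) = 45

Answer: 45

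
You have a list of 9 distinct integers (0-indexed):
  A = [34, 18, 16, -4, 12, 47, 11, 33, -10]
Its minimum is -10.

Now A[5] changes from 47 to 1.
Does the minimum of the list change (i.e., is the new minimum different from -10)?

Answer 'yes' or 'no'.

Answer: no

Derivation:
Old min = -10
Change: A[5] 47 -> 1
Changed element was NOT the min; min changes only if 1 < -10.
New min = -10; changed? no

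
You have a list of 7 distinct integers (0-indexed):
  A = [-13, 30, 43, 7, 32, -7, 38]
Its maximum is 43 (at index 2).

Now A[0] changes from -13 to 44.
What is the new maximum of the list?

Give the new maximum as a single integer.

Old max = 43 (at index 2)
Change: A[0] -13 -> 44
Changed element was NOT the old max.
  New max = max(old_max, new_val) = max(43, 44) = 44

Answer: 44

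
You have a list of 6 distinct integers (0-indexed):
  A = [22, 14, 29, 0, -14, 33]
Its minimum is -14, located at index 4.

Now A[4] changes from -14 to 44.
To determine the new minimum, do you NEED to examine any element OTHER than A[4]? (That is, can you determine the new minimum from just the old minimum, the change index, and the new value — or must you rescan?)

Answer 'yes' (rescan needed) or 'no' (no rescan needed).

Answer: yes

Derivation:
Old min = -14 at index 4
Change at index 4: -14 -> 44
Index 4 WAS the min and new value 44 > old min -14. Must rescan other elements to find the new min.
Needs rescan: yes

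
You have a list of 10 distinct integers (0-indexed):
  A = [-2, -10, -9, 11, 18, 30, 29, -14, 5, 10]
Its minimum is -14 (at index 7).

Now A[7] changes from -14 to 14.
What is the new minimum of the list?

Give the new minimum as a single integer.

Answer: -10

Derivation:
Old min = -14 (at index 7)
Change: A[7] -14 -> 14
Changed element WAS the min. Need to check: is 14 still <= all others?
  Min of remaining elements: -10
  New min = min(14, -10) = -10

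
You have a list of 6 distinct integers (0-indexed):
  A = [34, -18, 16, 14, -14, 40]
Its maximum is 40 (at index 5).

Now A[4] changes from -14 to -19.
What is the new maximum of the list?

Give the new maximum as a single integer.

Old max = 40 (at index 5)
Change: A[4] -14 -> -19
Changed element was NOT the old max.
  New max = max(old_max, new_val) = max(40, -19) = 40

Answer: 40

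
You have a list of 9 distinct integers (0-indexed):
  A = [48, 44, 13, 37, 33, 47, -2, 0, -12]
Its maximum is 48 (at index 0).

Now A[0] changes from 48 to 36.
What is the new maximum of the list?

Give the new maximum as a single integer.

Old max = 48 (at index 0)
Change: A[0] 48 -> 36
Changed element WAS the max -> may need rescan.
  Max of remaining elements: 47
  New max = max(36, 47) = 47

Answer: 47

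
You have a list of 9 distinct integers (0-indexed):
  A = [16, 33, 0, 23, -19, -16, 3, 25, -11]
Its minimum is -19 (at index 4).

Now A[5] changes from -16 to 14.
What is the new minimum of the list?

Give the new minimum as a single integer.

Answer: -19

Derivation:
Old min = -19 (at index 4)
Change: A[5] -16 -> 14
Changed element was NOT the old min.
  New min = min(old_min, new_val) = min(-19, 14) = -19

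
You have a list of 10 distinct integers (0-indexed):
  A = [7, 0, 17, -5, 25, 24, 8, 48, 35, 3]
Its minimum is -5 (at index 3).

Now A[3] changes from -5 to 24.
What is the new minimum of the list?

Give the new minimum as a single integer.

Old min = -5 (at index 3)
Change: A[3] -5 -> 24
Changed element WAS the min. Need to check: is 24 still <= all others?
  Min of remaining elements: 0
  New min = min(24, 0) = 0

Answer: 0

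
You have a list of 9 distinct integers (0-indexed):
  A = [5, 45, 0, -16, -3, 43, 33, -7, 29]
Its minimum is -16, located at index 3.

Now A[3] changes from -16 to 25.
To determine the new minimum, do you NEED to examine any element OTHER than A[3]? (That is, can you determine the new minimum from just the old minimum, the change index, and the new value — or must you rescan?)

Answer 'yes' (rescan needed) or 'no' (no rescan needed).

Old min = -16 at index 3
Change at index 3: -16 -> 25
Index 3 WAS the min and new value 25 > old min -16. Must rescan other elements to find the new min.
Needs rescan: yes

Answer: yes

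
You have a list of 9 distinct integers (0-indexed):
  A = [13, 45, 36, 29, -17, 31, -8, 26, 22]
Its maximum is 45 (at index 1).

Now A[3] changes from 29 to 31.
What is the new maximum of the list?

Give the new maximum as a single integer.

Answer: 45

Derivation:
Old max = 45 (at index 1)
Change: A[3] 29 -> 31
Changed element was NOT the old max.
  New max = max(old_max, new_val) = max(45, 31) = 45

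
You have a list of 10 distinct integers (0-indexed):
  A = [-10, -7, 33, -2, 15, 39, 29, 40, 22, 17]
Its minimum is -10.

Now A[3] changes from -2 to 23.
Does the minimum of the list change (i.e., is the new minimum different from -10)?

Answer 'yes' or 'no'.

Old min = -10
Change: A[3] -2 -> 23
Changed element was NOT the min; min changes only if 23 < -10.
New min = -10; changed? no

Answer: no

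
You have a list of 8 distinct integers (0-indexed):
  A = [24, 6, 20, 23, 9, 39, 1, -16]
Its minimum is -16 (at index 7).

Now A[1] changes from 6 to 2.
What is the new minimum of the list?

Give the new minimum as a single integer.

Answer: -16

Derivation:
Old min = -16 (at index 7)
Change: A[1] 6 -> 2
Changed element was NOT the old min.
  New min = min(old_min, new_val) = min(-16, 2) = -16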